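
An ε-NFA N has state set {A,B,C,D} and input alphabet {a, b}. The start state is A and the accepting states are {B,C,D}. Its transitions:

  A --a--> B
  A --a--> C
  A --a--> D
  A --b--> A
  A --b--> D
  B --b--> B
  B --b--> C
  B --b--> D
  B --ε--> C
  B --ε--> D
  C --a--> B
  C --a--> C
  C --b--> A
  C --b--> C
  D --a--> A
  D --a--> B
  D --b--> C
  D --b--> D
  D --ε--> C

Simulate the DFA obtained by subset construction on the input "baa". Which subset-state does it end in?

{A,B,C,D}

Start: {A}.
δ(A,b) = {A,D}.
Union: {A,D}.
ε-closure gives {A,C,D}.
After b: {A,C,D}.
δ(A,a) = {B,C,D}; δ(C,a) = {B,C}; δ(D,a) = {A,B}.
Union: {A,B,C,D}.
After a: {A,B,C,D}.
δ(A,a) = {B,C,D}; δ(B,a) = ∅; δ(C,a) = {B,C}; δ(D,a) = {A,B}.
Union: {A,B,C,D}.
After a: {A,B,C,D}.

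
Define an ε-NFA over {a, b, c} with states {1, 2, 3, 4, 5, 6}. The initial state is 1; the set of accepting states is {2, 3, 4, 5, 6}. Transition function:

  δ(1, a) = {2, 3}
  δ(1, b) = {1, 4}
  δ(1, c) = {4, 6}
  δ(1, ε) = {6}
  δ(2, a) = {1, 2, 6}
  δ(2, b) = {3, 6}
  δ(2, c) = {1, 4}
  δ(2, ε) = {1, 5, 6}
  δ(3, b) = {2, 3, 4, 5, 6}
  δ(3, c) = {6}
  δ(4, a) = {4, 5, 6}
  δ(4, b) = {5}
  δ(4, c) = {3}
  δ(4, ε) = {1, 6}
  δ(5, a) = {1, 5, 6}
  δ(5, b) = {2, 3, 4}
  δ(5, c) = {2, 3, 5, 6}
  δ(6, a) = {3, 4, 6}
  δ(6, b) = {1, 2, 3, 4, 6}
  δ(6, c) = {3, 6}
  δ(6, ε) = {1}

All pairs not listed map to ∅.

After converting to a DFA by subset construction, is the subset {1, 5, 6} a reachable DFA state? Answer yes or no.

Start state of the DFA: {1, 6} (ε-closure of the NFA start).
{1, 6} --a--> {1, 2, 3, 4, 5, 6}  [new]
{1, 6} --b--> {1, 2, 3, 4, 5, 6}  [seen]
{1, 6} --c--> {1, 3, 4, 6}  [new]
{1, 2, 3, 4, 5, 6} --a--> {1, 2, 3, 4, 5, 6}  [seen]
{1, 2, 3, 4, 5, 6} --b--> {1, 2, 3, 4, 5, 6}  [seen]
{1, 2, 3, 4, 5, 6} --c--> {1, 2, 3, 4, 5, 6}  [seen]
{1, 3, 4, 6} --a--> {1, 2, 3, 4, 5, 6}  [seen]
{1, 3, 4, 6} --b--> {1, 2, 3, 4, 5, 6}  [seen]
{1, 3, 4, 6} --c--> {1, 3, 4, 6}  [seen]
Reachable DFA states: {1, 6}, {1, 2, 3, 4, 5, 6}, {1, 3, 4, 6}.
{1, 5, 6} is not among them.

no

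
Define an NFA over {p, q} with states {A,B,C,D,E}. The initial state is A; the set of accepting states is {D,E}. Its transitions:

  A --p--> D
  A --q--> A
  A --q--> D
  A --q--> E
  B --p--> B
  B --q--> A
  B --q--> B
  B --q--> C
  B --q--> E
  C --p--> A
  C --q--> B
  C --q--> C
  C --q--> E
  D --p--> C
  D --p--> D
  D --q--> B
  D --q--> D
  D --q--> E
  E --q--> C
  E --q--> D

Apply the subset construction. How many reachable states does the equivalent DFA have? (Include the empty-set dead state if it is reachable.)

10

Start state of the DFA: {A}.
{A} --p--> {D}  [new]
{A} --q--> {A,D,E}  [new]
{D} --p--> {C,D}  [new]
{D} --q--> {B,D,E}  [new]
{A,D,E} --p--> {C,D}  [seen]
{A,D,E} --q--> {A,B,C,D,E}  [new]
{C,D} --p--> {A,C,D}  [new]
{C,D} --q--> {B,C,D,E}  [new]
{B,D,E} --p--> {B,C,D}  [new]
{B,D,E} --q--> {A,B,C,D,E}  [seen]
{A,B,C,D,E} --p--> {A,B,C,D}  [new]
{A,B,C,D,E} --q--> {A,B,C,D,E}  [seen]
{A,C,D} --p--> {A,C,D}  [seen]
{A,C,D} --q--> {A,B,C,D,E}  [seen]
{B,C,D,E} --p--> {A,B,C,D}  [seen]
{B,C,D,E} --q--> {A,B,C,D,E}  [seen]
{B,C,D} --p--> {A,B,C,D}  [seen]
{B,C,D} --q--> {A,B,C,D,E}  [seen]
{A,B,C,D} --p--> {A,B,C,D}  [seen]
{A,B,C,D} --q--> {A,B,C,D,E}  [seen]
Reachable DFA states: {A}, {D}, {A,D,E}, {C,D}, {B,D,E}, {A,B,C,D,E}, {A,C,D}, {B,C,D,E}, {B,C,D}, {A,B,C,D}.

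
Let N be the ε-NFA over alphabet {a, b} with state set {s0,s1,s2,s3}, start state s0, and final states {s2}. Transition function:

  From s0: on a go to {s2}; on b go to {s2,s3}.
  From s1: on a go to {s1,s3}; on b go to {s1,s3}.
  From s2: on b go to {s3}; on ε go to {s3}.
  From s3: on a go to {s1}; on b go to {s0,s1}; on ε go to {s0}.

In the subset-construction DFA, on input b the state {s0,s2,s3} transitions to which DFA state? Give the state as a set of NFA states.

{s0,s1,s2,s3}

δ(s0,b) = {s2,s3}; δ(s2,b) = {s3}; δ(s3,b) = {s0,s1}.
Union: {s0,s1,s2,s3}.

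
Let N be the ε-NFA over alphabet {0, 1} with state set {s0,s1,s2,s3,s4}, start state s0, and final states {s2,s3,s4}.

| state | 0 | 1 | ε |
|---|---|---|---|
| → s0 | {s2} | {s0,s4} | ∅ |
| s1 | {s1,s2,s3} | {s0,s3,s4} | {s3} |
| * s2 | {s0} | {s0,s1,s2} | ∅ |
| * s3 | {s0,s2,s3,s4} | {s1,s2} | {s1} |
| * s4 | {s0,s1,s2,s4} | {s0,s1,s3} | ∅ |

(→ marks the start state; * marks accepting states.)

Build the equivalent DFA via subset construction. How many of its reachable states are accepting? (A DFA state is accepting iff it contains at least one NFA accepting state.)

Start state of the DFA: {s0} (ε-closure of the NFA start).
{s0} --0--> {s2}  [new]
{s0} --1--> {s0,s4}  [new]
{s2} --0--> {s0}  [seen]
{s2} --1--> {s0,s1,s2,s3}  [new]
{s0,s4} --0--> {s0,s1,s2,s3,s4}  [new]
{s0,s4} --1--> {s0,s1,s3,s4}  [new]
{s0,s1,s2,s3} --0--> {s0,s1,s2,s3,s4}  [seen]
{s0,s1,s2,s3} --1--> {s0,s1,s2,s3,s4}  [seen]
{s0,s1,s2,s3,s4} --0--> {s0,s1,s2,s3,s4}  [seen]
{s0,s1,s2,s3,s4} --1--> {s0,s1,s2,s3,s4}  [seen]
{s0,s1,s3,s4} --0--> {s0,s1,s2,s3,s4}  [seen]
{s0,s1,s3,s4} --1--> {s0,s1,s2,s3,s4}  [seen]
Reachable DFA states: {s0}, {s2}, {s0,s4}, {s0,s1,s2,s3}, {s0,s1,s2,s3,s4}, {s0,s1,s3,s4}.
Accepting DFA states (contain an NFA accepting state): {s2}, {s0,s4}, {s0,s1,s2,s3}, {s0,s1,s2,s3,s4}, {s0,s1,s3,s4}.

5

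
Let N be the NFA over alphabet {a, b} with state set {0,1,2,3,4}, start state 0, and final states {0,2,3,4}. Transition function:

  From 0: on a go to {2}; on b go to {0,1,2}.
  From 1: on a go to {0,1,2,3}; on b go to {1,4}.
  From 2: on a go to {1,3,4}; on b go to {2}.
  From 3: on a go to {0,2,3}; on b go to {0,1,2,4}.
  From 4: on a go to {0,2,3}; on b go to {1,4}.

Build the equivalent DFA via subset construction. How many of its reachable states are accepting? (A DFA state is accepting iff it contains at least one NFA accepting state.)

7

Start state of the DFA: {0}.
{0} --a--> {2}  [new]
{0} --b--> {0,1,2}  [new]
{2} --a--> {1,3,4}  [new]
{2} --b--> {2}  [seen]
{0,1,2} --a--> {0,1,2,3,4}  [new]
{0,1,2} --b--> {0,1,2,4}  [new]
{1,3,4} --a--> {0,1,2,3}  [new]
{1,3,4} --b--> {0,1,2,4}  [seen]
{0,1,2,3,4} --a--> {0,1,2,3,4}  [seen]
{0,1,2,3,4} --b--> {0,1,2,4}  [seen]
{0,1,2,4} --a--> {0,1,2,3,4}  [seen]
{0,1,2,4} --b--> {0,1,2,4}  [seen]
{0,1,2,3} --a--> {0,1,2,3,4}  [seen]
{0,1,2,3} --b--> {0,1,2,4}  [seen]
Reachable DFA states: {0}, {2}, {0,1,2}, {1,3,4}, {0,1,2,3,4}, {0,1,2,4}, {0,1,2,3}.
Accepting DFA states (contain an NFA accepting state): {0}, {2}, {0,1,2}, {1,3,4}, {0,1,2,3,4}, {0,1,2,4}, {0,1,2,3}.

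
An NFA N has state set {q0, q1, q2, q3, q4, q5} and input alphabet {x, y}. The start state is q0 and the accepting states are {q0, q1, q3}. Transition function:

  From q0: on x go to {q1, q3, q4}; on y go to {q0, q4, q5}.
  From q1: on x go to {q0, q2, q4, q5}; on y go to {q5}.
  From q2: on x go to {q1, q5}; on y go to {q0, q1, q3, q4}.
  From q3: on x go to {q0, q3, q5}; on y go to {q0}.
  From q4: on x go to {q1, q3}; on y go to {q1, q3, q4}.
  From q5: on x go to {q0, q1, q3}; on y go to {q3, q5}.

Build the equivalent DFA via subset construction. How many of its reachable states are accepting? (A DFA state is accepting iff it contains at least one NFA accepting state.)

6

Start state of the DFA: {q0}.
{q0} --x--> {q1, q3, q4}  [new]
{q0} --y--> {q0, q4, q5}  [new]
{q1, q3, q4} --x--> {q0, q1, q2, q3, q4, q5}  [new]
{q1, q3, q4} --y--> {q0, q1, q3, q4, q5}  [new]
{q0, q4, q5} --x--> {q0, q1, q3, q4}  [new]
{q0, q4, q5} --y--> {q0, q1, q3, q4, q5}  [seen]
{q0, q1, q2, q3, q4, q5} --x--> {q0, q1, q2, q3, q4, q5}  [seen]
{q0, q1, q2, q3, q4, q5} --y--> {q0, q1, q3, q4, q5}  [seen]
{q0, q1, q3, q4, q5} --x--> {q0, q1, q2, q3, q4, q5}  [seen]
{q0, q1, q3, q4, q5} --y--> {q0, q1, q3, q4, q5}  [seen]
{q0, q1, q3, q4} --x--> {q0, q1, q2, q3, q4, q5}  [seen]
{q0, q1, q3, q4} --y--> {q0, q1, q3, q4, q5}  [seen]
Reachable DFA states: {q0}, {q1, q3, q4}, {q0, q4, q5}, {q0, q1, q2, q3, q4, q5}, {q0, q1, q3, q4, q5}, {q0, q1, q3, q4}.
Accepting DFA states (contain an NFA accepting state): {q0}, {q1, q3, q4}, {q0, q4, q5}, {q0, q1, q2, q3, q4, q5}, {q0, q1, q3, q4, q5}, {q0, q1, q3, q4}.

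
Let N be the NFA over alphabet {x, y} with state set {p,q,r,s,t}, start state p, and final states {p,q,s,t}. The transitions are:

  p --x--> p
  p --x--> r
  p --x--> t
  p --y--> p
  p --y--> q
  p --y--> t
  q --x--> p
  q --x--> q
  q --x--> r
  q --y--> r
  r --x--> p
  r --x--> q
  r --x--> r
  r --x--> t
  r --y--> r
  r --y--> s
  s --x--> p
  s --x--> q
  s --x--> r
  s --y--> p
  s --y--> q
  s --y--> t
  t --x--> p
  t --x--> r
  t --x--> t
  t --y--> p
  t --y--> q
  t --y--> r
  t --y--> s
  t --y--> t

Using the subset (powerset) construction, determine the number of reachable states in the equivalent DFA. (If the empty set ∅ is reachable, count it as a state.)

Start state of the DFA: {p}.
{p} --x--> {p,r,t}  [new]
{p} --y--> {p,q,t}  [new]
{p,r,t} --x--> {p,q,r,t}  [new]
{p,r,t} --y--> {p,q,r,s,t}  [new]
{p,q,t} --x--> {p,q,r,t}  [seen]
{p,q,t} --y--> {p,q,r,s,t}  [seen]
{p,q,r,t} --x--> {p,q,r,t}  [seen]
{p,q,r,t} --y--> {p,q,r,s,t}  [seen]
{p,q,r,s,t} --x--> {p,q,r,t}  [seen]
{p,q,r,s,t} --y--> {p,q,r,s,t}  [seen]
Reachable DFA states: {p}, {p,r,t}, {p,q,t}, {p,q,r,t}, {p,q,r,s,t}.

5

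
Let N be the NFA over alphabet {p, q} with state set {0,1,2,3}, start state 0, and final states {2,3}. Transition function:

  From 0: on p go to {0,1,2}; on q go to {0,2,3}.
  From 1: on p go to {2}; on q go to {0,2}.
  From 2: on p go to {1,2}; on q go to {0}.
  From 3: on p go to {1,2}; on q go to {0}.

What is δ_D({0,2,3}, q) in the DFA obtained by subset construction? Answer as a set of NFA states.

{0,2,3}

δ(0,q) = {0,2,3}; δ(2,q) = {0}; δ(3,q) = {0}.
Union: {0,2,3}.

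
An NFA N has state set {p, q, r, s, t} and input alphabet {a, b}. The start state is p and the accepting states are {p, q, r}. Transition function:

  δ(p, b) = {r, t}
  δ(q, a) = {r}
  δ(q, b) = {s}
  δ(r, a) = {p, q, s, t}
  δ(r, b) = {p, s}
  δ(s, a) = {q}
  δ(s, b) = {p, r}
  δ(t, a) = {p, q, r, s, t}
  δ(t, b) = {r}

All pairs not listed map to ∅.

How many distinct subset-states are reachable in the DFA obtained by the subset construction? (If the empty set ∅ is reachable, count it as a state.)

Start state of the DFA: {p}.
{p} --a--> ∅  [new]
{p} --b--> {r, t}  [new]
∅ --a--> ∅  [seen]
∅ --b--> ∅  [seen]
{r, t} --a--> {p, q, r, s, t}  [new]
{r, t} --b--> {p, r, s}  [new]
{p, q, r, s, t} --a--> {p, q, r, s, t}  [seen]
{p, q, r, s, t} --b--> {p, r, s, t}  [new]
{p, r, s} --a--> {p, q, s, t}  [new]
{p, r, s} --b--> {p, r, s, t}  [seen]
{p, r, s, t} --a--> {p, q, r, s, t}  [seen]
{p, r, s, t} --b--> {p, r, s, t}  [seen]
{p, q, s, t} --a--> {p, q, r, s, t}  [seen]
{p, q, s, t} --b--> {p, r, s, t}  [seen]
Reachable DFA states: {p}, ∅, {r, t}, {p, q, r, s, t}, {p, r, s}, {p, r, s, t}, {p, q, s, t}.

7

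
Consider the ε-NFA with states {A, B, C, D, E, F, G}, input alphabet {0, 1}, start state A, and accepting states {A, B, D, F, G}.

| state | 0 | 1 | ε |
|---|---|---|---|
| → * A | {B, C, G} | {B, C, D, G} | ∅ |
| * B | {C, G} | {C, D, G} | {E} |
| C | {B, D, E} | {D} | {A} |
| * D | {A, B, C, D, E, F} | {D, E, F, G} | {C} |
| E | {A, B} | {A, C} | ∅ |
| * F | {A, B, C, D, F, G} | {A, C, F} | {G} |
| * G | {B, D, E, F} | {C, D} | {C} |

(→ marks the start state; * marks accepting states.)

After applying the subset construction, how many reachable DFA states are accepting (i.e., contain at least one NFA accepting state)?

4

Start state of the DFA: {A} (ε-closure of the NFA start).
{A} --0--> {A, B, C, E, G}  [new]
{A} --1--> {A, B, C, D, E, G}  [new]
{A, B, C, E, G} --0--> {A, B, C, D, E, F, G}  [new]
{A, B, C, E, G} --1--> {A, B, C, D, E, G}  [seen]
{A, B, C, D, E, G} --0--> {A, B, C, D, E, F, G}  [seen]
{A, B, C, D, E, G} --1--> {A, B, C, D, E, F, G}  [seen]
{A, B, C, D, E, F, G} --0--> {A, B, C, D, E, F, G}  [seen]
{A, B, C, D, E, F, G} --1--> {A, B, C, D, E, F, G}  [seen]
Reachable DFA states: {A}, {A, B, C, E, G}, {A, B, C, D, E, G}, {A, B, C, D, E, F, G}.
Accepting DFA states (contain an NFA accepting state): {A}, {A, B, C, E, G}, {A, B, C, D, E, G}, {A, B, C, D, E, F, G}.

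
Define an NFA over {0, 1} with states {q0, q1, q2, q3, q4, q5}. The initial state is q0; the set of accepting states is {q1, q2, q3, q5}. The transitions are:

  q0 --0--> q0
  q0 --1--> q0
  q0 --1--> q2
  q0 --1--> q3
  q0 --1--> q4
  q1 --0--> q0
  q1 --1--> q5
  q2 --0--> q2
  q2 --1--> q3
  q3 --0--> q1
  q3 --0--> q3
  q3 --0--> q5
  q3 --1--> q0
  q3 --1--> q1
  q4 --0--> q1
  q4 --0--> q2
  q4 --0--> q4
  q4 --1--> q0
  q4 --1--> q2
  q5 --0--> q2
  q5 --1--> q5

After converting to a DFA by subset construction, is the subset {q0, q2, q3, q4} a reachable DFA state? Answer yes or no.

Start state of the DFA: {q0}.
{q0} --0--> {q0}  [seen]
{q0} --1--> {q0, q2, q3, q4}  [new]
{q0, q2, q3, q4} --0--> {q0, q1, q2, q3, q4, q5}  [new]
{q0, q2, q3, q4} --1--> {q0, q1, q2, q3, q4}  [new]
{q0, q1, q2, q3, q4, q5} --0--> {q0, q1, q2, q3, q4, q5}  [seen]
{q0, q1, q2, q3, q4, q5} --1--> {q0, q1, q2, q3, q4, q5}  [seen]
{q0, q1, q2, q3, q4} --0--> {q0, q1, q2, q3, q4, q5}  [seen]
{q0, q1, q2, q3, q4} --1--> {q0, q1, q2, q3, q4, q5}  [seen]
Reachable DFA states: {q0}, {q0, q2, q3, q4}, {q0, q1, q2, q3, q4, q5}, {q0, q1, q2, q3, q4}.
{q0, q2, q3, q4} is among them.

yes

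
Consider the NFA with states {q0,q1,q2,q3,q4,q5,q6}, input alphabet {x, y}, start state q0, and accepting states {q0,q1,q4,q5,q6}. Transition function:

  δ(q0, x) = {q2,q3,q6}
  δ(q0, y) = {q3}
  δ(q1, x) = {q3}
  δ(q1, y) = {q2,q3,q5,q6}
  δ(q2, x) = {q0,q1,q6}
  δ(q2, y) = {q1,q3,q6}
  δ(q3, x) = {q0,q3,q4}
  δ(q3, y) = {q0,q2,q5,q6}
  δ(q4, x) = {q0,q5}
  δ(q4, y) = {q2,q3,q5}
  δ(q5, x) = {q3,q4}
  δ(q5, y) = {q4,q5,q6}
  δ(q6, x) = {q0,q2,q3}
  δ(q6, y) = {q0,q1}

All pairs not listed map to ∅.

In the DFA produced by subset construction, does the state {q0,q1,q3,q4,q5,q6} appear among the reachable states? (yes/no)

Start state of the DFA: {q0}.
{q0} --x--> {q2,q3,q6}  [new]
{q0} --y--> {q3}  [new]
{q2,q3,q6} --x--> {q0,q1,q2,q3,q4,q6}  [new]
{q2,q3,q6} --y--> {q0,q1,q2,q3,q5,q6}  [new]
{q3} --x--> {q0,q3,q4}  [new]
{q3} --y--> {q0,q2,q5,q6}  [new]
{q0,q1,q2,q3,q4,q6} --x--> {q0,q1,q2,q3,q4,q5,q6}  [new]
{q0,q1,q2,q3,q4,q6} --y--> {q0,q1,q2,q3,q5,q6}  [seen]
{q0,q1,q2,q3,q5,q6} --x--> {q0,q1,q2,q3,q4,q6}  [seen]
{q0,q1,q2,q3,q5,q6} --y--> {q0,q1,q2,q3,q4,q5,q6}  [seen]
{q0,q3,q4} --x--> {q0,q2,q3,q4,q5,q6}  [new]
{q0,q3,q4} --y--> {q0,q2,q3,q5,q6}  [new]
{q0,q2,q5,q6} --x--> {q0,q1,q2,q3,q4,q6}  [seen]
{q0,q2,q5,q6} --y--> {q0,q1,q3,q4,q5,q6}  [new]
{q0,q1,q2,q3,q4,q5,q6} --x--> {q0,q1,q2,q3,q4,q5,q6}  [seen]
{q0,q1,q2,q3,q4,q5,q6} --y--> {q0,q1,q2,q3,q4,q5,q6}  [seen]
{q0,q2,q3,q4,q5,q6} --x--> {q0,q1,q2,q3,q4,q5,q6}  [seen]
{q0,q2,q3,q4,q5,q6} --y--> {q0,q1,q2,q3,q4,q5,q6}  [seen]
{q0,q2,q3,q5,q6} --x--> {q0,q1,q2,q3,q4,q6}  [seen]
{q0,q2,q3,q5,q6} --y--> {q0,q1,q2,q3,q4,q5,q6}  [seen]
{q0,q1,q3,q4,q5,q6} --x--> {q0,q2,q3,q4,q5,q6}  [seen]
{q0,q1,q3,q4,q5,q6} --y--> {q0,q1,q2,q3,q4,q5,q6}  [seen]
Reachable DFA states: {q0}, {q2,q3,q6}, {q3}, {q0,q1,q2,q3,q4,q6}, {q0,q1,q2,q3,q5,q6}, {q0,q3,q4}, {q0,q2,q5,q6}, {q0,q1,q2,q3,q4,q5,q6}, {q0,q2,q3,q4,q5,q6}, {q0,q2,q3,q5,q6}, {q0,q1,q3,q4,q5,q6}.
{q0,q1,q3,q4,q5,q6} is among them.

yes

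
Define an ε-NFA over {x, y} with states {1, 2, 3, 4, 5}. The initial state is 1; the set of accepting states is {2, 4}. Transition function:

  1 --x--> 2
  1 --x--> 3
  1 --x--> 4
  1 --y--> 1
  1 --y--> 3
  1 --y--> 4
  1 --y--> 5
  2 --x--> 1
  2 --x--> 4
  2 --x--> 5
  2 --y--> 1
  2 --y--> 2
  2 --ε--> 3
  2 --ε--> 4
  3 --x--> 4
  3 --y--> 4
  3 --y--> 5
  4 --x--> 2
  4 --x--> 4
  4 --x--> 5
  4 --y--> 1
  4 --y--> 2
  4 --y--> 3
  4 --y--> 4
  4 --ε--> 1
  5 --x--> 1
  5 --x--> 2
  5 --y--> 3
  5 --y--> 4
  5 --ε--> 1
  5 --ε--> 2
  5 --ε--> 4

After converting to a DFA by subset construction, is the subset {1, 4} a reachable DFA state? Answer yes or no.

no

Start state of the DFA: {1} (ε-closure of the NFA start).
{1} --x--> {1, 2, 3, 4}  [new]
{1} --y--> {1, 2, 3, 4, 5}  [new]
{1, 2, 3, 4} --x--> {1, 2, 3, 4, 5}  [seen]
{1, 2, 3, 4} --y--> {1, 2, 3, 4, 5}  [seen]
{1, 2, 3, 4, 5} --x--> {1, 2, 3, 4, 5}  [seen]
{1, 2, 3, 4, 5} --y--> {1, 2, 3, 4, 5}  [seen]
Reachable DFA states: {1}, {1, 2, 3, 4}, {1, 2, 3, 4, 5}.
{1, 4} is not among them.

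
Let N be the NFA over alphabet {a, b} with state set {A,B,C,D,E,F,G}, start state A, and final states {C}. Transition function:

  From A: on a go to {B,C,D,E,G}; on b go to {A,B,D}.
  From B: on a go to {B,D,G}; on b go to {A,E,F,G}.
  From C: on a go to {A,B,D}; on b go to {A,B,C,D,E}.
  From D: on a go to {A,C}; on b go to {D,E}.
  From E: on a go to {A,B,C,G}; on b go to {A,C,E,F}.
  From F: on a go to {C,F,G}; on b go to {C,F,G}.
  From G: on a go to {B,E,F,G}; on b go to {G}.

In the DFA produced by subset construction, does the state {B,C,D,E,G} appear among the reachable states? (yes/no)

yes

Start state of the DFA: {A}.
{A} --a--> {B,C,D,E,G}  [new]
{A} --b--> {A,B,D}  [new]
{B,C,D,E,G} --a--> {A,B,C,D,E,F,G}  [new]
{B,C,D,E,G} --b--> {A,B,C,D,E,F,G}  [seen]
{A,B,D} --a--> {A,B,C,D,E,G}  [new]
{A,B,D} --b--> {A,B,D,E,F,G}  [new]
{A,B,C,D,E,F,G} --a--> {A,B,C,D,E,F,G}  [seen]
{A,B,C,D,E,F,G} --b--> {A,B,C,D,E,F,G}  [seen]
{A,B,C,D,E,G} --a--> {A,B,C,D,E,F,G}  [seen]
{A,B,C,D,E,G} --b--> {A,B,C,D,E,F,G}  [seen]
{A,B,D,E,F,G} --a--> {A,B,C,D,E,F,G}  [seen]
{A,B,D,E,F,G} --b--> {A,B,C,D,E,F,G}  [seen]
Reachable DFA states: {A}, {B,C,D,E,G}, {A,B,D}, {A,B,C,D,E,F,G}, {A,B,C,D,E,G}, {A,B,D,E,F,G}.
{B,C,D,E,G} is among them.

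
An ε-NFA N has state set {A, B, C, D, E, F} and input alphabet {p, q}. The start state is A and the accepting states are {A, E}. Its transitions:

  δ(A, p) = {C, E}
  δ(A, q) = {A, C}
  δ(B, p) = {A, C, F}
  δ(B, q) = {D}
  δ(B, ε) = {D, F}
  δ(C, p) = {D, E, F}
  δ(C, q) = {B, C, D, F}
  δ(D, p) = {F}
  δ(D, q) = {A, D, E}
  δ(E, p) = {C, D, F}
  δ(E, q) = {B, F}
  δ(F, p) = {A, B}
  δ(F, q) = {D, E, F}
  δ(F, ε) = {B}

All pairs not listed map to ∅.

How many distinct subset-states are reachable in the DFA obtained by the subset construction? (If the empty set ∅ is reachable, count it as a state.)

7

Start state of the DFA: {A} (ε-closure of the NFA start).
{A} --p--> {C, E}  [new]
{A} --q--> {A, C}  [new]
{C, E} --p--> {B, C, D, E, F}  [new]
{C, E} --q--> {B, C, D, F}  [new]
{A, C} --p--> {B, C, D, E, F}  [seen]
{A, C} --q--> {A, B, C, D, F}  [new]
{B, C, D, E, F} --p--> {A, B, C, D, E, F}  [new]
{B, C, D, E, F} --q--> {A, B, C, D, E, F}  [seen]
{B, C, D, F} --p--> {A, B, C, D, E, F}  [seen]
{B, C, D, F} --q--> {A, B, C, D, E, F}  [seen]
{A, B, C, D, F} --p--> {A, B, C, D, E, F}  [seen]
{A, B, C, D, F} --q--> {A, B, C, D, E, F}  [seen]
{A, B, C, D, E, F} --p--> {A, B, C, D, E, F}  [seen]
{A, B, C, D, E, F} --q--> {A, B, C, D, E, F}  [seen]
Reachable DFA states: {A}, {C, E}, {A, C}, {B, C, D, E, F}, {B, C, D, F}, {A, B, C, D, F}, {A, B, C, D, E, F}.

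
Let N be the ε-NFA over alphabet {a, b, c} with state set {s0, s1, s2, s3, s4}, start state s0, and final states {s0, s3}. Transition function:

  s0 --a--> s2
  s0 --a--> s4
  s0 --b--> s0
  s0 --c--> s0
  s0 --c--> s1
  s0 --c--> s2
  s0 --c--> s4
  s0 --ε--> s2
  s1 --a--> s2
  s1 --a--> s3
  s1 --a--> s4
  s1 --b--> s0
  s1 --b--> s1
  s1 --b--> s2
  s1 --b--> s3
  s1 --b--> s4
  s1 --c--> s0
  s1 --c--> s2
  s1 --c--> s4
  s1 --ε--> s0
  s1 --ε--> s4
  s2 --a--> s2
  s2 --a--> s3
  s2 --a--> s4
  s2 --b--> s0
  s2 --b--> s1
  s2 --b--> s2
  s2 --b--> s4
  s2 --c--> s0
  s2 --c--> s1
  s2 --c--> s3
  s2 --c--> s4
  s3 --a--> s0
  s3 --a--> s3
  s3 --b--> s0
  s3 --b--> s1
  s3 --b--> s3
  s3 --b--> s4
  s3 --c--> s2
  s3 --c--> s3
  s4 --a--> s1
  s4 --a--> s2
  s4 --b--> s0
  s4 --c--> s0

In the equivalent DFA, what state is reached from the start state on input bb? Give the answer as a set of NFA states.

{s0, s1, s2, s3, s4}

Start: {s0, s2}.
δ(s0,b) = {s0}; δ(s2,b) = {s0, s1, s2, s4}.
Union: {s0, s1, s2, s4}.
After b: {s0, s1, s2, s4}.
δ(s0,b) = {s0}; δ(s1,b) = {s0, s1, s2, s3, s4}; δ(s2,b) = {s0, s1, s2, s4}; δ(s4,b) = {s0}.
Union: {s0, s1, s2, s3, s4}.
After b: {s0, s1, s2, s3, s4}.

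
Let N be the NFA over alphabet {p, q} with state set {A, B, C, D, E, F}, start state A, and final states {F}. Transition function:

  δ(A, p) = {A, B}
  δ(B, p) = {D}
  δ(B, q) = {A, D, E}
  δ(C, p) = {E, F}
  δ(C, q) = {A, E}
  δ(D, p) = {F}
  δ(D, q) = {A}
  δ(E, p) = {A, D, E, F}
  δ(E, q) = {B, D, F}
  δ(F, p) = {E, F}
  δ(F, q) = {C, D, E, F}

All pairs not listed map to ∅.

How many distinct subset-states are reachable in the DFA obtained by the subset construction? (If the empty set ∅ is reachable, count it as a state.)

9

Start state of the DFA: {A}.
{A} --p--> {A, B}  [new]
{A} --q--> ∅  [new]
{A, B} --p--> {A, B, D}  [new]
{A, B} --q--> {A, D, E}  [new]
∅ --p--> ∅  [seen]
∅ --q--> ∅  [seen]
{A, B, D} --p--> {A, B, D, F}  [new]
{A, B, D} --q--> {A, D, E}  [seen]
{A, D, E} --p--> {A, B, D, E, F}  [new]
{A, D, E} --q--> {A, B, D, F}  [seen]
{A, B, D, F} --p--> {A, B, D, E, F}  [seen]
{A, B, D, F} --q--> {A, C, D, E, F}  [new]
{A, B, D, E, F} --p--> {A, B, D, E, F}  [seen]
{A, B, D, E, F} --q--> {A, B, C, D, E, F}  [new]
{A, C, D, E, F} --p--> {A, B, D, E, F}  [seen]
{A, C, D, E, F} --q--> {A, B, C, D, E, F}  [seen]
{A, B, C, D, E, F} --p--> {A, B, D, E, F}  [seen]
{A, B, C, D, E, F} --q--> {A, B, C, D, E, F}  [seen]
Reachable DFA states: {A}, {A, B}, ∅, {A, B, D}, {A, D, E}, {A, B, D, F}, {A, B, D, E, F}, {A, C, D, E, F}, {A, B, C, D, E, F}.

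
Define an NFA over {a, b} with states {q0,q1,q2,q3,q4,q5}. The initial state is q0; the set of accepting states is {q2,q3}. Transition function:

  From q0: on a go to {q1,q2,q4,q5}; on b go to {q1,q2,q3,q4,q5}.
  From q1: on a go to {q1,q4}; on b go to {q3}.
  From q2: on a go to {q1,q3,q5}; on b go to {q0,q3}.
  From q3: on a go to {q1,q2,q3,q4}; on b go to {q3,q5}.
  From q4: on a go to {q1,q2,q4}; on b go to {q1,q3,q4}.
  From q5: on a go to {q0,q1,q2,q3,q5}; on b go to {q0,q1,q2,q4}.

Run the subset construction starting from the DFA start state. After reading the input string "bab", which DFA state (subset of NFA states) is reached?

Start: {q0}.
δ(q0,b) = {q1,q2,q3,q4,q5}.
Union: {q1,q2,q3,q4,q5}.
After b: {q1,q2,q3,q4,q5}.
δ(q1,a) = {q1,q4}; δ(q2,a) = {q1,q3,q5}; δ(q3,a) = {q1,q2,q3,q4}; δ(q4,a) = {q1,q2,q4}; δ(q5,a) = {q0,q1,q2,q3,q5}.
Union: {q0,q1,q2,q3,q4,q5}.
After a: {q0,q1,q2,q3,q4,q5}.
δ(q0,b) = {q1,q2,q3,q4,q5}; δ(q1,b) = {q3}; δ(q2,b) = {q0,q3}; δ(q3,b) = {q3,q5}; δ(q4,b) = {q1,q3,q4}; δ(q5,b) = {q0,q1,q2,q4}.
Union: {q0,q1,q2,q3,q4,q5}.
After b: {q0,q1,q2,q3,q4,q5}.

{q0,q1,q2,q3,q4,q5}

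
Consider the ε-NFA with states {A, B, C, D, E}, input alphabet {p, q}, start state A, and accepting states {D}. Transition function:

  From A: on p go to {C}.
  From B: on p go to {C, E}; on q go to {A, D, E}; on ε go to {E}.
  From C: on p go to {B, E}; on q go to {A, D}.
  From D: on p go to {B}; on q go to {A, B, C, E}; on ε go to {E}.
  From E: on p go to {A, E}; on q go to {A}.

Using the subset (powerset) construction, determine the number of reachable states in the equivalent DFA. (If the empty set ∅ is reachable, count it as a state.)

7

Start state of the DFA: {A} (ε-closure of the NFA start).
{A} --p--> {C}  [new]
{A} --q--> ∅  [new]
{C} --p--> {B, E}  [new]
{C} --q--> {A, D, E}  [new]
∅ --p--> ∅  [seen]
∅ --q--> ∅  [seen]
{B, E} --p--> {A, C, E}  [new]
{B, E} --q--> {A, D, E}  [seen]
{A, D, E} --p--> {A, B, C, E}  [new]
{A, D, E} --q--> {A, B, C, E}  [seen]
{A, C, E} --p--> {A, B, C, E}  [seen]
{A, C, E} --q--> {A, D, E}  [seen]
{A, B, C, E} --p--> {A, B, C, E}  [seen]
{A, B, C, E} --q--> {A, D, E}  [seen]
Reachable DFA states: {A}, {C}, ∅, {B, E}, {A, D, E}, {A, C, E}, {A, B, C, E}.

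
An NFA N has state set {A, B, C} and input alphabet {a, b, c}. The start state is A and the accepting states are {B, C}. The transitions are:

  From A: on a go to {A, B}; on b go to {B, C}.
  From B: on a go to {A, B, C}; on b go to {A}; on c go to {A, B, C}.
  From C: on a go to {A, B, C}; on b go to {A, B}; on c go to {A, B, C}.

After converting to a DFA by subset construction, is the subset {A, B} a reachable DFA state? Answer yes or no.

Start state of the DFA: {A}.
{A} --a--> {A, B}  [new]
{A} --b--> {B, C}  [new]
{A} --c--> ∅  [new]
{A, B} --a--> {A, B, C}  [new]
{A, B} --b--> {A, B, C}  [seen]
{A, B} --c--> {A, B, C}  [seen]
{B, C} --a--> {A, B, C}  [seen]
{B, C} --b--> {A, B}  [seen]
{B, C} --c--> {A, B, C}  [seen]
∅ --a--> ∅  [seen]
∅ --b--> ∅  [seen]
∅ --c--> ∅  [seen]
{A, B, C} --a--> {A, B, C}  [seen]
{A, B, C} --b--> {A, B, C}  [seen]
{A, B, C} --c--> {A, B, C}  [seen]
Reachable DFA states: {A}, {A, B}, {B, C}, ∅, {A, B, C}.
{A, B} is among them.

yes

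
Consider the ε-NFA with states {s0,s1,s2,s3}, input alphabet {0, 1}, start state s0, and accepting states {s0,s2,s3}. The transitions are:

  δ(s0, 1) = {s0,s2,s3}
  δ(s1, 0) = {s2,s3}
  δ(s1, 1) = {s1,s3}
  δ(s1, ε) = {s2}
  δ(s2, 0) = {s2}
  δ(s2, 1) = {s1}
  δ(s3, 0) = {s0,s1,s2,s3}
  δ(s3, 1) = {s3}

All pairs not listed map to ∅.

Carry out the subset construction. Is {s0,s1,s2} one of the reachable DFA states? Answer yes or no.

Start state of the DFA: {s0} (ε-closure of the NFA start).
{s0} --0--> ∅  [new]
{s0} --1--> {s0,s2,s3}  [new]
∅ --0--> ∅  [seen]
∅ --1--> ∅  [seen]
{s0,s2,s3} --0--> {s0,s1,s2,s3}  [new]
{s0,s2,s3} --1--> {s0,s1,s2,s3}  [seen]
{s0,s1,s2,s3} --0--> {s0,s1,s2,s3}  [seen]
{s0,s1,s2,s3} --1--> {s0,s1,s2,s3}  [seen]
Reachable DFA states: {s0}, ∅, {s0,s2,s3}, {s0,s1,s2,s3}.
{s0,s1,s2} is not among them.

no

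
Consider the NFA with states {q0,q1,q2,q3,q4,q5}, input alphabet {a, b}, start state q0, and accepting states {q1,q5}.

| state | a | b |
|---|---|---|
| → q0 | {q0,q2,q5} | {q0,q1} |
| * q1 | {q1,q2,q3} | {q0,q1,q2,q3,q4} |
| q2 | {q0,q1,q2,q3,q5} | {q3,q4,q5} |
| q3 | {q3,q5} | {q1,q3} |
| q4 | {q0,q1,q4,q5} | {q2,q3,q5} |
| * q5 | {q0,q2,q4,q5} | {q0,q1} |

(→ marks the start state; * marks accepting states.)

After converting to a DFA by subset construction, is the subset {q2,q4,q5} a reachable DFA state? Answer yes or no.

no

Start state of the DFA: {q0}.
{q0} --a--> {q0,q2,q5}  [new]
{q0} --b--> {q0,q1}  [new]
{q0,q2,q5} --a--> {q0,q1,q2,q3,q4,q5}  [new]
{q0,q2,q5} --b--> {q0,q1,q3,q4,q5}  [new]
{q0,q1} --a--> {q0,q1,q2,q3,q5}  [new]
{q0,q1} --b--> {q0,q1,q2,q3,q4}  [new]
{q0,q1,q2,q3,q4,q5} --a--> {q0,q1,q2,q3,q4,q5}  [seen]
{q0,q1,q2,q3,q4,q5} --b--> {q0,q1,q2,q3,q4,q5}  [seen]
{q0,q1,q3,q4,q5} --a--> {q0,q1,q2,q3,q4,q5}  [seen]
{q0,q1,q3,q4,q5} --b--> {q0,q1,q2,q3,q4,q5}  [seen]
{q0,q1,q2,q3,q5} --a--> {q0,q1,q2,q3,q4,q5}  [seen]
{q0,q1,q2,q3,q5} --b--> {q0,q1,q2,q3,q4,q5}  [seen]
{q0,q1,q2,q3,q4} --a--> {q0,q1,q2,q3,q4,q5}  [seen]
{q0,q1,q2,q3,q4} --b--> {q0,q1,q2,q3,q4,q5}  [seen]
Reachable DFA states: {q0}, {q0,q2,q5}, {q0,q1}, {q0,q1,q2,q3,q4,q5}, {q0,q1,q3,q4,q5}, {q0,q1,q2,q3,q5}, {q0,q1,q2,q3,q4}.
{q2,q4,q5} is not among them.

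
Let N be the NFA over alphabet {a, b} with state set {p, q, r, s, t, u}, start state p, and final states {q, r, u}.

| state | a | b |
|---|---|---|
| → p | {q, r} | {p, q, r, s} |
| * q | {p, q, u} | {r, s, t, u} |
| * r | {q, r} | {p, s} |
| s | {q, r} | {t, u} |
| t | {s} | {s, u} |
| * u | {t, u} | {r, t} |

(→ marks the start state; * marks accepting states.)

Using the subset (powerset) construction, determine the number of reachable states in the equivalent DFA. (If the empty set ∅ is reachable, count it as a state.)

Start state of the DFA: {p}.
{p} --a--> {q, r}  [new]
{p} --b--> {p, q, r, s}  [new]
{q, r} --a--> {p, q, r, u}  [new]
{q, r} --b--> {p, r, s, t, u}  [new]
{p, q, r, s} --a--> {p, q, r, u}  [seen]
{p, q, r, s} --b--> {p, q, r, s, t, u}  [new]
{p, q, r, u} --a--> {p, q, r, t, u}  [new]
{p, q, r, u} --b--> {p, q, r, s, t, u}  [seen]
{p, r, s, t, u} --a--> {q, r, s, t, u}  [new]
{p, r, s, t, u} --b--> {p, q, r, s, t, u}  [seen]
{p, q, r, s, t, u} --a--> {p, q, r, s, t, u}  [seen]
{p, q, r, s, t, u} --b--> {p, q, r, s, t, u}  [seen]
{p, q, r, t, u} --a--> {p, q, r, s, t, u}  [seen]
{p, q, r, t, u} --b--> {p, q, r, s, t, u}  [seen]
{q, r, s, t, u} --a--> {p, q, r, s, t, u}  [seen]
{q, r, s, t, u} --b--> {p, r, s, t, u}  [seen]
Reachable DFA states: {p}, {q, r}, {p, q, r, s}, {p, q, r, u}, {p, r, s, t, u}, {p, q, r, s, t, u}, {p, q, r, t, u}, {q, r, s, t, u}.

8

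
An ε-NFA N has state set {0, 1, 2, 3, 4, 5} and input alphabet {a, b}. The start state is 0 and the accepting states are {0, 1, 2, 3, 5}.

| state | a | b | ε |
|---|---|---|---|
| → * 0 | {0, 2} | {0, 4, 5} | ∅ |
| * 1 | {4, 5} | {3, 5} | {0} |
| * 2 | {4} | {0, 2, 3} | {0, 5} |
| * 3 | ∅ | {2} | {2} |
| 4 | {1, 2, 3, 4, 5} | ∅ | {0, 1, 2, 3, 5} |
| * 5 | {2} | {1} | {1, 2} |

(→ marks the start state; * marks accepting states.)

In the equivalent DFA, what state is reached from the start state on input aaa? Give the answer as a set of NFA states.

{0, 1, 2, 3, 4, 5}

Start: {0}.
δ(0,a) = {0, 2}.
Union: {0, 2}.
ε-closure gives {0, 1, 2, 5}.
After a: {0, 1, 2, 5}.
δ(0,a) = {0, 2}; δ(1,a) = {4, 5}; δ(2,a) = {4}; δ(5,a) = {2}.
Union: {0, 2, 4, 5}.
ε-closure gives {0, 1, 2, 3, 4, 5}.
After a: {0, 1, 2, 3, 4, 5}.
δ(0,a) = {0, 2}; δ(1,a) = {4, 5}; δ(2,a) = {4}; δ(3,a) = ∅; δ(4,a) = {1, 2, 3, 4, 5}; δ(5,a) = {2}.
Union: {0, 1, 2, 3, 4, 5}.
After a: {0, 1, 2, 3, 4, 5}.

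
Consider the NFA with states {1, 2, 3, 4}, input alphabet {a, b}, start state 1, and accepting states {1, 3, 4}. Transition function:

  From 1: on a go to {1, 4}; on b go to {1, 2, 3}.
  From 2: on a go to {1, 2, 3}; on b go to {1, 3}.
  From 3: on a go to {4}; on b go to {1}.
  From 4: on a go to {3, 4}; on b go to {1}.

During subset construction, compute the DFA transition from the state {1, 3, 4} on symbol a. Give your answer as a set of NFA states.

δ(1,a) = {1, 4}; δ(3,a) = {4}; δ(4,a) = {3, 4}.
Union: {1, 3, 4}.

{1, 3, 4}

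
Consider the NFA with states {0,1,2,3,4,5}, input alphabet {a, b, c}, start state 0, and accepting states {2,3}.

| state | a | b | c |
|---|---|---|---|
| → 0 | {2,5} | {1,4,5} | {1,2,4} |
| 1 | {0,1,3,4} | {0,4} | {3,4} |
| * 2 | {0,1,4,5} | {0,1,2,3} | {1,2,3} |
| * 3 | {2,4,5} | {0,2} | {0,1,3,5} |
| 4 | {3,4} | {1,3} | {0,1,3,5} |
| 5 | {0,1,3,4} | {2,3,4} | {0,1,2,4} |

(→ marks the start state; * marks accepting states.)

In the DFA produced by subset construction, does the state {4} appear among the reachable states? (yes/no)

no

Start state of the DFA: {0}.
{0} --a--> {2,5}  [new]
{0} --b--> {1,4,5}  [new]
{0} --c--> {1,2,4}  [new]
{2,5} --a--> {0,1,3,4,5}  [new]
{2,5} --b--> {0,1,2,3,4}  [new]
{2,5} --c--> {0,1,2,3,4}  [seen]
{1,4,5} --a--> {0,1,3,4}  [new]
{1,4,5} --b--> {0,1,2,3,4}  [seen]
{1,4,5} --c--> {0,1,2,3,4,5}  [new]
{1,2,4} --a--> {0,1,3,4,5}  [seen]
{1,2,4} --b--> {0,1,2,3,4}  [seen]
{1,2,4} --c--> {0,1,2,3,4,5}  [seen]
{0,1,3,4,5} --a--> {0,1,2,3,4,5}  [seen]
{0,1,3,4,5} --b--> {0,1,2,3,4,5}  [seen]
{0,1,3,4,5} --c--> {0,1,2,3,4,5}  [seen]
{0,1,2,3,4} --a--> {0,1,2,3,4,5}  [seen]
{0,1,2,3,4} --b--> {0,1,2,3,4,5}  [seen]
{0,1,2,3,4} --c--> {0,1,2,3,4,5}  [seen]
{0,1,3,4} --a--> {0,1,2,3,4,5}  [seen]
{0,1,3,4} --b--> {0,1,2,3,4,5}  [seen]
{0,1,3,4} --c--> {0,1,2,3,4,5}  [seen]
{0,1,2,3,4,5} --a--> {0,1,2,3,4,5}  [seen]
{0,1,2,3,4,5} --b--> {0,1,2,3,4,5}  [seen]
{0,1,2,3,4,5} --c--> {0,1,2,3,4,5}  [seen]
Reachable DFA states: {0}, {2,5}, {1,4,5}, {1,2,4}, {0,1,3,4,5}, {0,1,2,3,4}, {0,1,3,4}, {0,1,2,3,4,5}.
{4} is not among them.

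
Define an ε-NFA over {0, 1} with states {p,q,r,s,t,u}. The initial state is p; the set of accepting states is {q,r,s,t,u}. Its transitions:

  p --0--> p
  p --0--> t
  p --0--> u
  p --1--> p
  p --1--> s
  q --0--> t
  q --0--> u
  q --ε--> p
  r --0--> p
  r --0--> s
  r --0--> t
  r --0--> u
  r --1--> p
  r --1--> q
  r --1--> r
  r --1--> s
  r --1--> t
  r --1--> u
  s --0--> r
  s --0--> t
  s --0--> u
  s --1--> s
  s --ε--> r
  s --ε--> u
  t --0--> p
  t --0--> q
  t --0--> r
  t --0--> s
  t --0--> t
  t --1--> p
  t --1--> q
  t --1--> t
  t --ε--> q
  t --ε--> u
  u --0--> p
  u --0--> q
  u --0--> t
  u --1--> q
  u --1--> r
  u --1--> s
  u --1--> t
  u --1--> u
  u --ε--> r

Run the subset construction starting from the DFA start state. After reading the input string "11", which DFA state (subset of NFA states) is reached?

{p,q,r,s,t,u}

Start: {p}.
δ(p,1) = {p,s}.
Union: {p,s}.
ε-closure gives {p,r,s,u}.
After 1: {p,r,s,u}.
δ(p,1) = {p,s}; δ(r,1) = {p,q,r,s,t,u}; δ(s,1) = {s}; δ(u,1) = {q,r,s,t,u}.
Union: {p,q,r,s,t,u}.
After 1: {p,q,r,s,t,u}.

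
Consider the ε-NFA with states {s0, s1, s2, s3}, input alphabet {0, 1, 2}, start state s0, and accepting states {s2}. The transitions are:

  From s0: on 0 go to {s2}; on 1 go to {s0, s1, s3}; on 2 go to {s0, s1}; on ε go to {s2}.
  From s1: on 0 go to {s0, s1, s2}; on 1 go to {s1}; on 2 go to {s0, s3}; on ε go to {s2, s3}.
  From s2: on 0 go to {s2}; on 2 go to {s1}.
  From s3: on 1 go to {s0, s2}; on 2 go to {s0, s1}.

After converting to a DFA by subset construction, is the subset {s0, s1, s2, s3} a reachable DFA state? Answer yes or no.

yes

Start state of the DFA: {s0, s2} (ε-closure of the NFA start).
{s0, s2} --0--> {s2}  [new]
{s0, s2} --1--> {s0, s1, s2, s3}  [new]
{s0, s2} --2--> {s0, s1, s2, s3}  [seen]
{s2} --0--> {s2}  [seen]
{s2} --1--> ∅  [new]
{s2} --2--> {s1, s2, s3}  [new]
{s0, s1, s2, s3} --0--> {s0, s1, s2, s3}  [seen]
{s0, s1, s2, s3} --1--> {s0, s1, s2, s3}  [seen]
{s0, s1, s2, s3} --2--> {s0, s1, s2, s3}  [seen]
∅ --0--> ∅  [seen]
∅ --1--> ∅  [seen]
∅ --2--> ∅  [seen]
{s1, s2, s3} --0--> {s0, s1, s2, s3}  [seen]
{s1, s2, s3} --1--> {s0, s1, s2, s3}  [seen]
{s1, s2, s3} --2--> {s0, s1, s2, s3}  [seen]
Reachable DFA states: {s0, s2}, {s2}, {s0, s1, s2, s3}, ∅, {s1, s2, s3}.
{s0, s1, s2, s3} is among them.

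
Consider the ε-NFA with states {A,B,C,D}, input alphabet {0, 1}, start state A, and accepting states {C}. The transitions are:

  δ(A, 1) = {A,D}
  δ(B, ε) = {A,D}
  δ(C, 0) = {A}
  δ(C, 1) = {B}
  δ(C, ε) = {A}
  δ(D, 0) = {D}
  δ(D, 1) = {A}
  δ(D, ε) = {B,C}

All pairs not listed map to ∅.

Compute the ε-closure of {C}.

{A,C}

Begin with {C}.
C →ε {A}; add A.
ε-closure = {A,C}.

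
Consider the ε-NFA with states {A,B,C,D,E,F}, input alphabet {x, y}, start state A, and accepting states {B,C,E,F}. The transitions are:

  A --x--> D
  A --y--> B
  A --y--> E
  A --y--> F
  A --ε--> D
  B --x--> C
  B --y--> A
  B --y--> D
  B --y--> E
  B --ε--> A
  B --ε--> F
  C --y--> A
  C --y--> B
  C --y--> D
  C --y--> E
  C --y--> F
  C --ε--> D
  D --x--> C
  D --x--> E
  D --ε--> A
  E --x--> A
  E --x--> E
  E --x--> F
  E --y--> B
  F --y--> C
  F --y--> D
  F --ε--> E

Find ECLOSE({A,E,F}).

{A,D,E,F}

Begin with {A,E,F}.
A →ε {D}; add D.
ε-closure = {A,D,E,F}.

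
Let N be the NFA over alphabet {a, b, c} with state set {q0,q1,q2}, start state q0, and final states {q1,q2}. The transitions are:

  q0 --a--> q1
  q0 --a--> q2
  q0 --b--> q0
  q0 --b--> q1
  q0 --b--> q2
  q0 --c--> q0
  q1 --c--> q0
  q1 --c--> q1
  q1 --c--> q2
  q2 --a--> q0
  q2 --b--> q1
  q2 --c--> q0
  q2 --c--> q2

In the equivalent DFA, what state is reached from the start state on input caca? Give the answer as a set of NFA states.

Start: {q0}.
δ(q0,c) = {q0}.
Union: {q0}.
After c: {q0}.
δ(q0,a) = {q1,q2}.
Union: {q1,q2}.
After a: {q1,q2}.
δ(q1,c) = {q0,q1,q2}; δ(q2,c) = {q0,q2}.
Union: {q0,q1,q2}.
After c: {q0,q1,q2}.
δ(q0,a) = {q1,q2}; δ(q1,a) = ∅; δ(q2,a) = {q0}.
Union: {q0,q1,q2}.
After a: {q0,q1,q2}.

{q0,q1,q2}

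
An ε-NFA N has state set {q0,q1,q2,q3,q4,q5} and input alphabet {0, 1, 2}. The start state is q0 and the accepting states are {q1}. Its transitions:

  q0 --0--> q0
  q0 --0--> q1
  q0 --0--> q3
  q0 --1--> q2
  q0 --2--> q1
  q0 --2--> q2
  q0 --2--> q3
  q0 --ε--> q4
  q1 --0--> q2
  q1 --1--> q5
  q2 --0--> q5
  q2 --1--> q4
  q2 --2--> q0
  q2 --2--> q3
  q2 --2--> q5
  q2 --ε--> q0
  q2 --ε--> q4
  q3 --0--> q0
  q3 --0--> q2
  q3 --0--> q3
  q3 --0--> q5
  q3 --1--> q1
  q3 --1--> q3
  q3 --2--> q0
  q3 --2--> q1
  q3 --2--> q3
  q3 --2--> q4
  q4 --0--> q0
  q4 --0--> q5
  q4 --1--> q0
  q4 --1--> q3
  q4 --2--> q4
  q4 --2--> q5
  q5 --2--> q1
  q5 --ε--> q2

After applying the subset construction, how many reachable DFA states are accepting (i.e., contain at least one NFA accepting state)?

Start state of the DFA: {q0,q4} (ε-closure of the NFA start).
{q0,q4} --0--> {q0,q1,q2,q3,q4,q5}  [new]
{q0,q4} --1--> {q0,q2,q3,q4}  [new]
{q0,q4} --2--> {q0,q1,q2,q3,q4,q5}  [seen]
{q0,q1,q2,q3,q4,q5} --0--> {q0,q1,q2,q3,q4,q5}  [seen]
{q0,q1,q2,q3,q4,q5} --1--> {q0,q1,q2,q3,q4,q5}  [seen]
{q0,q1,q2,q3,q4,q5} --2--> {q0,q1,q2,q3,q4,q5}  [seen]
{q0,q2,q3,q4} --0--> {q0,q1,q2,q3,q4,q5}  [seen]
{q0,q2,q3,q4} --1--> {q0,q1,q2,q3,q4}  [new]
{q0,q2,q3,q4} --2--> {q0,q1,q2,q3,q4,q5}  [seen]
{q0,q1,q2,q3,q4} --0--> {q0,q1,q2,q3,q4,q5}  [seen]
{q0,q1,q2,q3,q4} --1--> {q0,q1,q2,q3,q4,q5}  [seen]
{q0,q1,q2,q3,q4} --2--> {q0,q1,q2,q3,q4,q5}  [seen]
Reachable DFA states: {q0,q4}, {q0,q1,q2,q3,q4,q5}, {q0,q2,q3,q4}, {q0,q1,q2,q3,q4}.
Accepting DFA states (contain an NFA accepting state): {q0,q1,q2,q3,q4,q5}, {q0,q1,q2,q3,q4}.

2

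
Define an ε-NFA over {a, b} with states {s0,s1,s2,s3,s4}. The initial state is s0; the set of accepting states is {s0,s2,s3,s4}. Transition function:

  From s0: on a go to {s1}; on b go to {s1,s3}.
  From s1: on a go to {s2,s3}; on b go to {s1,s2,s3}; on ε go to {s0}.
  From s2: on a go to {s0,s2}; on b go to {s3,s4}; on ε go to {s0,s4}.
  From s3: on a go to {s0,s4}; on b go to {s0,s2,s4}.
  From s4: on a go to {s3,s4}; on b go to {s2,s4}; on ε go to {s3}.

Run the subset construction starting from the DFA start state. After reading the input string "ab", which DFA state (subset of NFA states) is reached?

Start: {s0}.
δ(s0,a) = {s1}.
Union: {s1}.
ε-closure gives {s0,s1}.
After a: {s0,s1}.
δ(s0,b) = {s1,s3}; δ(s1,b) = {s1,s2,s3}.
Union: {s1,s2,s3}.
ε-closure gives {s0,s1,s2,s3,s4}.
After b: {s0,s1,s2,s3,s4}.

{s0,s1,s2,s3,s4}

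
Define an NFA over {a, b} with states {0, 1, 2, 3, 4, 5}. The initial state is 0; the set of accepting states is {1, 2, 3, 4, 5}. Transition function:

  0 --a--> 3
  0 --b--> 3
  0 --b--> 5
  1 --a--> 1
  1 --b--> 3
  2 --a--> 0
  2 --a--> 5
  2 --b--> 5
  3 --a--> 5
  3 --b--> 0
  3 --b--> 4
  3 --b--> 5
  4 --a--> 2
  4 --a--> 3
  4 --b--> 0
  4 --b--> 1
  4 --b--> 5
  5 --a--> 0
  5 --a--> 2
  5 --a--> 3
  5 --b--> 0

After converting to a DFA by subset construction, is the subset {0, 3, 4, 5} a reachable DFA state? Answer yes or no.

yes

Start state of the DFA: {0}.
{0} --a--> {3}  [new]
{0} --b--> {3, 5}  [new]
{3} --a--> {5}  [new]
{3} --b--> {0, 4, 5}  [new]
{3, 5} --a--> {0, 2, 3, 5}  [new]
{3, 5} --b--> {0, 4, 5}  [seen]
{5} --a--> {0, 2, 3}  [new]
{5} --b--> {0}  [seen]
{0, 4, 5} --a--> {0, 2, 3}  [seen]
{0, 4, 5} --b--> {0, 1, 3, 5}  [new]
{0, 2, 3, 5} --a--> {0, 2, 3, 5}  [seen]
{0, 2, 3, 5} --b--> {0, 3, 4, 5}  [new]
{0, 2, 3} --a--> {0, 3, 5}  [new]
{0, 2, 3} --b--> {0, 3, 4, 5}  [seen]
{0, 1, 3, 5} --a--> {0, 1, 2, 3, 5}  [new]
{0, 1, 3, 5} --b--> {0, 3, 4, 5}  [seen]
{0, 3, 4, 5} --a--> {0, 2, 3, 5}  [seen]
{0, 3, 4, 5} --b--> {0, 1, 3, 4, 5}  [new]
{0, 3, 5} --a--> {0, 2, 3, 5}  [seen]
{0, 3, 5} --b--> {0, 3, 4, 5}  [seen]
{0, 1, 2, 3, 5} --a--> {0, 1, 2, 3, 5}  [seen]
{0, 1, 2, 3, 5} --b--> {0, 3, 4, 5}  [seen]
{0, 1, 3, 4, 5} --a--> {0, 1, 2, 3, 5}  [seen]
{0, 1, 3, 4, 5} --b--> {0, 1, 3, 4, 5}  [seen]
Reachable DFA states: {0}, {3}, {3, 5}, {5}, {0, 4, 5}, {0, 2, 3, 5}, {0, 2, 3}, {0, 1, 3, 5}, {0, 3, 4, 5}, {0, 3, 5}, {0, 1, 2, 3, 5}, {0, 1, 3, 4, 5}.
{0, 3, 4, 5} is among them.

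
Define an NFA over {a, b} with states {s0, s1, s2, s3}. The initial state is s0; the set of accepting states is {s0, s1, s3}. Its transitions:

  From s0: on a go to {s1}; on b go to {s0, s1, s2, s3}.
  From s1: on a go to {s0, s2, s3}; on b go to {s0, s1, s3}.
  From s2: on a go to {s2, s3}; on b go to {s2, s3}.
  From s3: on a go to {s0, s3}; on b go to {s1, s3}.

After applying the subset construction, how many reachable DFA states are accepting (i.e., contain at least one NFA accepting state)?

Start state of the DFA: {s0}.
{s0} --a--> {s1}  [new]
{s0} --b--> {s0, s1, s2, s3}  [new]
{s1} --a--> {s0, s2, s3}  [new]
{s1} --b--> {s0, s1, s3}  [new]
{s0, s1, s2, s3} --a--> {s0, s1, s2, s3}  [seen]
{s0, s1, s2, s3} --b--> {s0, s1, s2, s3}  [seen]
{s0, s2, s3} --a--> {s0, s1, s2, s3}  [seen]
{s0, s2, s3} --b--> {s0, s1, s2, s3}  [seen]
{s0, s1, s3} --a--> {s0, s1, s2, s3}  [seen]
{s0, s1, s3} --b--> {s0, s1, s2, s3}  [seen]
Reachable DFA states: {s0}, {s1}, {s0, s1, s2, s3}, {s0, s2, s3}, {s0, s1, s3}.
Accepting DFA states (contain an NFA accepting state): {s0}, {s1}, {s0, s1, s2, s3}, {s0, s2, s3}, {s0, s1, s3}.

5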